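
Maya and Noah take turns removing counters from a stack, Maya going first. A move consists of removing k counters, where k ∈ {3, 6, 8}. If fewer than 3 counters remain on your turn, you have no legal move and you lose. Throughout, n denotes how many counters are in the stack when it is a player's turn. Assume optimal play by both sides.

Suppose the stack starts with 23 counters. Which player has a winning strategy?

Noah wins.

Positions with no move are L. A position that does have a move is losing for the player to move precisely when every available move leads to a winning position for the opponent. Fill in the labels:
n=0: no move → L
n=1: no move → L
n=2: no move → L
n=3: can move to 0, which is L ⇒ W
n=4: can move to 1, which is L ⇒ W
n=5: can move to 2, which is L ⇒ W
n=6: can move to 0, which is L ⇒ W
n=7: can move to 1, which is L ⇒ W
n=8: can move to 2, which is L ⇒ W
n=9: can move to 1, which is L ⇒ W
n=10: can move to 2, which is L ⇒ W
n=11: moves to 8(W), 5(W), 3(W); every one is W ⇒ L
n=12: moves to 9(W), 6(W), 4(W); every one is W ⇒ L
n=13: moves to 10(W), 7(W), 5(W); every one is W ⇒ L
n=14: can move to 11, which is L ⇒ W
n=15: can move to 12, which is L ⇒ W
n=16: can move to 13, which is L ⇒ W
n=17: can move to 11, which is L ⇒ W
n=18: can move to 12, which is L ⇒ W
n=19: can move to 13, which is L ⇒ W
n=20: can move to 12, which is L ⇒ W
n=21: can move to 13, which is L ⇒ W
n=22: moves to 19(W), 16(W), 14(W); every one is W ⇒ L
n=23: moves to 20(W), 17(W), 15(W); every one is W ⇒ L
Every move from 23 reaches a W position, so the mover loses.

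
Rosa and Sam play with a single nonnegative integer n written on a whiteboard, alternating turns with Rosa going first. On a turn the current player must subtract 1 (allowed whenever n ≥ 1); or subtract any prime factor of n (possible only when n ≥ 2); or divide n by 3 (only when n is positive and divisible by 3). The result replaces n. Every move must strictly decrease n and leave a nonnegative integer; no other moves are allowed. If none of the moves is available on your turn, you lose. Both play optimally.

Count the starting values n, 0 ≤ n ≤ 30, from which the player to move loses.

Work bottom-up. With no move the player to move loses. Otherwise the position is W if at least one move leads to an L position for the opponent, and L if every move leads to a W.
n=0: no move → L
n=1: →0(L), so W
n=2: →0(L), so W
n=3: →0(L), so W
n=4: →2(W), 3(W) — all W, so L
n=5: →0(L), so W
n=6: →4(L), so W
n=7: →0(L), so W
n=8: →6(W), 7(W) — all W, so L
n=9: →8(L), so W
n=10: →8(L), so W
n=11: →0(L), so W
n=12: →4(L), so W
n=13: →0(L), so W
n=14: →7(W), 12(W), 13(W) — all W, so L
n=15: →14(L), so W
n=16: →14(L), so W
n=17: →0(L), so W
n=18: →6(W), 15(W), 16(W), 17(W) — all W, so L
n=19: →0(L), so W
n=20: →18(L), so W
n=21: →14(L), so W
n=22: →11(W), 20(W), 21(W) — all W, so L
n=23: →0(L), so W
n=24: →8(L), so W
n=25: →20(W), 24(W) — all W, so L
n=26: →25(L), so W
n=27: →9(W), 24(W), 26(W) — all W, so L
n=28: →27(L), so W
n=29: →0(L), so W
n=30: →25(L), so W
L entries with 0 ≤ n ≤ 30: n = 0, 4, 8, 14, 18, 22, 25, 27; that makes 8.

8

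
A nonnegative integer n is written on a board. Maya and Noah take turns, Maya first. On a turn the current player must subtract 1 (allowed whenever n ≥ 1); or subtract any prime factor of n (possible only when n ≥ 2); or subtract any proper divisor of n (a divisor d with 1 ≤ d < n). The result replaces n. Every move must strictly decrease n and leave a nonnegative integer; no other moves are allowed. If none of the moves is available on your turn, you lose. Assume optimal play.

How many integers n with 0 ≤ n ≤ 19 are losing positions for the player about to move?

4

Classify positions by backward induction: terminal positions (no move available) are L. From any other position, the mover wins iff some move reaches an L.
n=0: no move → L
n=1: W (go to 0, an L position)
n=2: W (go to 0, an L position)
n=3: W (go to 0, an L position)
n=4: L (options 2(W), 3(W) are all W)
n=5: W (go to 0, an L position)
n=6: W (go to 4, an L position)
n=7: W (go to 0, an L position)
n=8: W (go to 4, an L position)
n=9: L (options 6(W), 8(W) are all W)
n=10: W (go to 9, an L position)
n=11: W (go to 0, an L position)
n=12: W (go to 9, an L position)
n=13: W (go to 0, an L position)
n=14: L (options 7(W), 12(W), 13(W) are all W)
n=15: W (go to 14, an L position)
n=16: W (go to 14, an L position)
n=17: W (go to 0, an L position)
n=18: W (go to 9, an L position)
n=19: W (go to 0, an L position)
L entries with 0 ≤ n ≤ 19: n = 0, 4, 9, 14; that makes 4.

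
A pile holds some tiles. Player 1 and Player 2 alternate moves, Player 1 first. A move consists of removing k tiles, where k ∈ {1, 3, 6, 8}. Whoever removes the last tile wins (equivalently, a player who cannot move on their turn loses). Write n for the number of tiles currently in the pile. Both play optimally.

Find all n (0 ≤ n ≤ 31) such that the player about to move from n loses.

0, 2, 4, 9, 11, 13, 18, 20, 22, 27, 29, 31

Use the standard recursion: the mover loses at a terminal position; elsewhere, the mover wins exactly when some move hands the opponent an L position.
n=0: no move → L
n=1: can move to 0, which is L ⇒ W
n=2: the only move is to 1(W), a W ⇒ L
n=3: can move to 2, which is L ⇒ W
n=4: moves to 3(W), 1(W); every one is W ⇒ L
n=5: can move to 4, which is L ⇒ W
n=6: can move to 0, which is L ⇒ W
n=7: can move to 4, which is L ⇒ W
n=8: can move to 2, which is L ⇒ W
n=9: moves to 8(W), 6(W), 3(W), 1(W); every one is W ⇒ L
n=10: can move to 9, which is L ⇒ W
n=11: moves to 10(W), 8(W), 5(W), 3(W); every one is W ⇒ L
n=12: can move to 11, which is L ⇒ W
n=13: moves to 12(W), 10(W), 7(W), 5(W); every one is W ⇒ L
n=14: can move to 13, which is L ⇒ W
n=15: can move to 9, which is L ⇒ W
n=16: can move to 13, which is L ⇒ W
n=17: can move to 11, which is L ⇒ W
n=18: moves to 17(W), 15(W), 12(W), 10(W); every one is W ⇒ L
n=19: can move to 18, which is L ⇒ W
n=20: moves to 19(W), 17(W), 14(W), 12(W); every one is W ⇒ L
n=21: can move to 20, which is L ⇒ W
n=22: moves to 21(W), 19(W), 16(W), 14(W); every one is W ⇒ L
n=23: can move to 22, which is L ⇒ W
n=24: can move to 18, which is L ⇒ W
n=25: can move to 22, which is L ⇒ W
n=26: can move to 20, which is L ⇒ W
n=27: moves to 26(W), 24(W), 21(W), 19(W); every one is W ⇒ L
n=28: can move to 27, which is L ⇒ W
n=29: moves to 28(W), 26(W), 23(W), 21(W); every one is W ⇒ L
n=30: can move to 29, which is L ⇒ W
n=31: moves to 30(W), 28(W), 25(W), 23(W); every one is W ⇒ L
Reading off the rows marked L gives the requested list; there are 12 such values of n.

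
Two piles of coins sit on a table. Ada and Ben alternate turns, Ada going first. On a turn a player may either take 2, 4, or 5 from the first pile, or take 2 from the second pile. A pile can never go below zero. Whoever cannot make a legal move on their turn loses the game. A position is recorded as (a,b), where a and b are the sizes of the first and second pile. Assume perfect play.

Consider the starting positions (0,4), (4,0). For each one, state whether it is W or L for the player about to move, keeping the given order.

Work bottom-up. With no move the player to move loses. Otherwise the position is W if at least one move leads to an L position for the opponent, and L if every move leads to a W.
No move ever increases a pile, so every position that can arise here has a ≤ 4 and b ≤ 4; it is enough to label the cells with 0 ≤ a ≤ 4 and 0 ≤ b ≤ 4.
Every move lowers a or b (never raises either), so fill the grid row by row in increasing a, and left to right within a row: each cell's successors are then already labelled.
      b=0  b=1  b=2  b=3  b=4
a=0:    L    L    W    W    L
a=1:    L    L    W    W    L
a=2:    W    W    L    L    W
a=3:    W    W    L    L    W
a=4:    W    W    W    W    W
Cells with no legal move (terminal, hence L): (0,0), (0,1), (1,0), (1,1).
The remaining L cells, each justified by listing all of its moves:
(0,4): only reaches (0,2)(W), which is W → L
(1,4): only reaches (1,2)(W), which is W → L
(2,2): only reaches (0,2)(W), (2,0)(W), all W → L
(2,3): only reaches (0,3)(W), (2,1)(W), all W → L
(3,2): only reaches (1,2)(W), (3,0)(W), all W → L
(3,3): only reaches (1,3)(W), (3,1)(W), all W → L
Every other cell has at least one move into one of the L cells above, so it is W.
(0,4): one of the L cells justified above, so L
(4,0): the move to (0,0) reaches an L cell, so W

(0,4): L, (4,0): W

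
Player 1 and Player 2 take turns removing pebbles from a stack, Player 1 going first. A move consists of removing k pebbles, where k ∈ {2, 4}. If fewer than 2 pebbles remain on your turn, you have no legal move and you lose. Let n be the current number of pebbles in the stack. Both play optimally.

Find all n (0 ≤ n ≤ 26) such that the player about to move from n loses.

0, 1, 6, 7, 12, 13, 18, 19, 24, 25

Positions with no move are L. A position that does have a move is losing for the player to move precisely when every available move leads to a winning position for the opponent. Fill in the labels:
n=0: no move → L
n=1: no move → L
n=2: can move to 0, which is L ⇒ W
n=3: can move to 1, which is L ⇒ W
n=4: can move to 0, which is L ⇒ W
n=5: can move to 1, which is L ⇒ W
n=6: moves to 4(W), 2(W); every one is W ⇒ L
n=7: moves to 5(W), 3(W); every one is W ⇒ L
n=8: can move to 6, which is L ⇒ W
n=9: can move to 7, which is L ⇒ W
n=10: can move to 6, which is L ⇒ W
n=11: can move to 7, which is L ⇒ W
n=12: moves to 10(W), 8(W); every one is W ⇒ L
n=13: moves to 11(W), 9(W); every one is W ⇒ L
n=14: can move to 12, which is L ⇒ W
n=15: can move to 13, which is L ⇒ W
n=16: can move to 12, which is L ⇒ W
n=17: can move to 13, which is L ⇒ W
n=18: moves to 16(W), 14(W); every one is W ⇒ L
n=19: moves to 17(W), 15(W); every one is W ⇒ L
n=20: can move to 18, which is L ⇒ W
n=21: can move to 19, which is L ⇒ W
n=22: can move to 18, which is L ⇒ W
n=23: can move to 19, which is L ⇒ W
n=24: moves to 22(W), 20(W); every one is W ⇒ L
n=25: moves to 23(W), 21(W); every one is W ⇒ L
n=26: can move to 24, which is L ⇒ W
The losing starting values of n are exactly the entries labelled L in this table (10 of them).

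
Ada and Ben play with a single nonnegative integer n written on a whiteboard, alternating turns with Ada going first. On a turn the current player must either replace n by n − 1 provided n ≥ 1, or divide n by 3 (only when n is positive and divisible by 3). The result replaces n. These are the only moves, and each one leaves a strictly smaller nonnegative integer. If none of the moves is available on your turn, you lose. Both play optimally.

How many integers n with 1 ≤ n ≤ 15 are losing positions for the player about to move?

7

Use the standard recursion: the mover loses at a terminal position; elsewhere, the mover wins exactly when some move hands the opponent an L position.
n=0: no move → L
n=1: can move to 0, which is L ⇒ W
n=2: the only move is to 1(W), a W ⇒ L
n=3: can move to 2, which is L ⇒ W
n=4: the only move is to 3(W), a W ⇒ L
n=5: can move to 4, which is L ⇒ W
n=6: can move to 2, which is L ⇒ W
n=7: the only move is to 6(W), a W ⇒ L
n=8: can move to 7, which is L ⇒ W
n=9: moves to 3(W), 8(W); every one is W ⇒ L
n=10: can move to 9, which is L ⇒ W
n=11: the only move is to 10(W), a W ⇒ L
n=12: can move to 4, which is L ⇒ W
n=13: the only move is to 12(W), a W ⇒ L
n=14: can move to 13, which is L ⇒ W
n=15: moves to 5(W), 14(W); every one is W ⇒ L
L entries with 1 ≤ n ≤ 15 (n=0 is outside the asked range and is not counted): n = 2, 4, 7, 9, 11, 13, 15; that makes 7.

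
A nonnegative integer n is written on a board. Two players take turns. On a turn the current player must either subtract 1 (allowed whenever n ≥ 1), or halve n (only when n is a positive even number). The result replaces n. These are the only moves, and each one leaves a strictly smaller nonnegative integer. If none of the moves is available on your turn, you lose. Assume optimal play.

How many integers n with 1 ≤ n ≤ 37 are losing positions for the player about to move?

Compute win/loss labels from the base case upward. A position with no move is L. Any other position is W if it can reach an L in one move, else L.
n=0: no move → L
n=1: W (go to 0, an L position)
n=2: L (sole option 1(W) is W)
n=3: W (go to 2, an L position)
n=4: W (go to 2, an L position)
n=5: L (sole option 4(W) is W)
n=6: W (go to 5, an L position)
n=7: L (sole option 6(W) is W)
n=8: W (go to 7, an L position)
n=9: L (sole option 8(W) is W)
n=10: W (go to 5, an L position)
n=11: L (sole option 10(W) is W)
n=12: W (go to 11, an L position)
n=13: L (sole option 12(W) is W)
n=14: W (go to 7, an L position)
n=15: L (sole option 14(W) is W)
n=16: W (go to 15, an L position)
n=17: L (sole option 16(W) is W)
n=18: W (go to 9, an L position)
n=19: L (sole option 18(W) is W)
n=20: W (go to 19, an L position)
n=21: L (sole option 20(W) is W)
n=22: W (go to 11, an L position)
n=23: L (sole option 22(W) is W)
n=24: W (go to 23, an L position)
n=25: L (sole option 24(W) is W)
n=26: W (go to 13, an L position)
n=27: L (sole option 26(W) is W)
n=28: W (go to 27, an L position)
n=29: L (sole option 28(W) is W)
n=30: W (go to 15, an L position)
n=31: L (sole option 30(W) is W)
n=32: W (go to 31, an L position)
n=33: L (sole option 32(W) is W)
n=34: W (go to 17, an L position)
n=35: L (sole option 34(W) is W)
n=36: W (go to 35, an L position)
n=37: L (sole option 36(W) is W)
L entries with 1 ≤ n ≤ 37 (n=0 is outside the asked range and is not counted): n = 2, 5, 7, 9, 11, 13, 15, 17, 19, 21, 23, 25, 27, 29, 31, 33, 35, 37; that makes 18.

18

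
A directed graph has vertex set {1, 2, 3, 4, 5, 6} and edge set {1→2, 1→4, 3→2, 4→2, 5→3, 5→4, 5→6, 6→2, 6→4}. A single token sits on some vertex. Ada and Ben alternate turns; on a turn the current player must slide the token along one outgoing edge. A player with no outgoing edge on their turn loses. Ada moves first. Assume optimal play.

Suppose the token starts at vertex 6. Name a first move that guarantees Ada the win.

Classify positions by backward induction: terminal positions (no move available) are L. From any other position, the mover wins iff some move reaches an L.
Every edge goes from a vertex to one that appears earlier in the order 2, 4, 1, 6, 3, 5, so processing vertices in that order labels each vertex after all of its successors.
2: no outgoing edge → L
4: W (go to 2, an L position)
1: W (go to 2, an L position)
6: W (go to 2, an L position)
3: W (go to 2, an L position)
5: L (options 3(W), 6(W), 4(W) are all W)
From 6, the L positions reachable in one move are: 2.

Move to 2.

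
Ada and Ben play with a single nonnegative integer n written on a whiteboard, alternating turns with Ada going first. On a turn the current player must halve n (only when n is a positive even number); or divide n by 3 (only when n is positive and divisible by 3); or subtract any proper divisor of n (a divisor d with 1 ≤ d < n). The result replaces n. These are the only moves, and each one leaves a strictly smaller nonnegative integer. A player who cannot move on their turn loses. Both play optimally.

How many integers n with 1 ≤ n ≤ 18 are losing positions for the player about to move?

8

Work bottom-up. With no move the player to move loses. Otherwise the position is W if at least one move leads to an L position for the opponent, and L if every move leads to a W.
n=0: no move → L
n=1: no move → L
n=2: →1(L), so W
n=3: →1(L), so W
n=4: →2(W), 3(W) — all W, so L
n=5: →4(L), so W
n=6: →4(L), so W
n=7: →6(W) only, which is W, so L
n=8: →4(L), so W
n=9: →3(W), 6(W), 8(W) — all W, so L
n=10: →9(L), so W
n=11: →10(W) only, which is W, so L
n=12: →4(L), so W
n=13: →12(W) only, which is W, so L
n=14: →7(L), so W
n=15: →5(W), 10(W), 12(W), 14(W) — all W, so L
n=16: →15(L), so W
n=17: →16(W) only, which is W, so L
n=18: →9(L), so W
L entries with 1 ≤ n ≤ 18 (n=0 is outside the asked range and is not counted): n = 1, 4, 7, 9, 11, 13, 15, 17; that makes 8.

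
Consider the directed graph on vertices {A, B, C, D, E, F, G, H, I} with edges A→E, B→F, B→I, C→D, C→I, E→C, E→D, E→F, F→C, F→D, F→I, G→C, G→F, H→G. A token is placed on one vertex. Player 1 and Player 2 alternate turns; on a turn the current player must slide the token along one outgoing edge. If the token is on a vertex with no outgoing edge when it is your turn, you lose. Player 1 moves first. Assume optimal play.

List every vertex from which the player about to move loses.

Build the W/L table. Terminal = L. A non-terminal position is W if it has a move to some L; otherwise it is L.
Every edge goes from a vertex to one that appears earlier in the order D, I, C, F, E, G, A, B, H, so processing vertices in that order labels each vertex after all of its successors.
D: no outgoing edge → L
I: no outgoing edge → L
C: reaches L-position I → W
F: reaches L-position I → W
E: reaches L-position D → W
G: only reaches F(W), C(W), all W → L
A: only reaches E(W), which is W → L
B: reaches L-position I → W
H: reaches L-position G → W
The losing starting vertices are exactly the entries labelled L in this table (4 of them).

A, D, G, I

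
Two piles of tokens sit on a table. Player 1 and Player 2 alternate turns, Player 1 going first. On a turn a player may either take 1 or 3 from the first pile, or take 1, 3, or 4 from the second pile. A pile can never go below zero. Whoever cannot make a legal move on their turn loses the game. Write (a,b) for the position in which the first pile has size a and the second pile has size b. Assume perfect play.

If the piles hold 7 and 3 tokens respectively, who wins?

Player 2 wins.

Build the W/L table. Terminal = L. A non-terminal position is W if it has a move to some L; otherwise it is L.
No move ever increases a pile, so every position that can arise here has a ≤ 7 and b ≤ 3; it is enough to label the cells with 0 ≤ a ≤ 7 and 0 ≤ b ≤ 3.
Every move lowers a or b (never raises either), so fill the grid row by row in increasing a, and left to right within a row: each cell's successors are then already labelled.
      b=0  b=1  b=2  b=3
a=0:    L    W    L    W
a=1:    W    L    W    L
a=2:    L    W    L    W
a=3:    W    L    W    L
a=4:    L    W    L    W
a=5:    W    L    W    L
a=6:    L    W    L    W
a=7:    W    L    W    L
Cells with no legal move (terminal, hence L): (0,0).
The remaining L cells, each justified by listing all of its moves:
(0,2): →(0,1)(W) only, which is W, so L
(1,1): →(0,1)(W), (1,0)(W) — all W, so L
(1,3): →(0,3)(W), (1,2)(W), (1,0)(W) — all W, so L
(2,0): →(1,0)(W) only, which is W, so L
(2,2): →(1,2)(W), (2,1)(W) — all W, so L
(3,1): →(2,1)(W), (0,1)(W), (3,0)(W) — all W, so L
(3,3): →(2,3)(W), (0,3)(W), (3,2)(W), (3,0)(W) — all W, so L
(4,0): →(3,0)(W), (1,0)(W) — all W, so L
(4,2): →(3,2)(W), (1,2)(W), (4,1)(W) — all W, so L
(5,1): →(4,1)(W), (2,1)(W), (5,0)(W) — all W, so L
(5,3): →(4,3)(W), (2,3)(W), (5,2)(W), (5,0)(W) — all W, so L
(6,0): →(5,0)(W), (3,0)(W) — all W, so L
(6,2): →(5,2)(W), (3,2)(W), (6,1)(W) — all W, so L
(7,1): →(6,1)(W), (4,1)(W), (7,0)(W) — all W, so L
(7,3): →(6,3)(W), (4,3)(W), (7,2)(W), (7,0)(W) — all W, so L
Every other cell has at least one move into one of the L cells above, so it is W.
Every move from (7,3) reaches a W position, so the mover loses.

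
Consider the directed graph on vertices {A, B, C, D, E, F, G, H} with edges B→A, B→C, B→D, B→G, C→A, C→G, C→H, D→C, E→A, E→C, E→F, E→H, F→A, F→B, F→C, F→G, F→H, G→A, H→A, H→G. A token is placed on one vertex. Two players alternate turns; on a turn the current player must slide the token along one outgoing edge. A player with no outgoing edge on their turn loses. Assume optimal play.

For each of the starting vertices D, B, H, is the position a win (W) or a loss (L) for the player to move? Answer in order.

D: L, B: W, H: W

Use the standard recursion: the mover loses at a terminal position; elsewhere, the mover wins exactly when some move hands the opponent an L position.
Every edge goes from a vertex to one that appears earlier in the order A, G, H, C, D, B, F, E, so processing vertices in that order labels each vertex after all of its successors.
A: no outgoing edge → L
G: W (go to A, an L position)
H: W (go to A, an L position)
C: W (go to A, an L position)
D: L (sole option C(W) is W)
B: W (go to D, an L position)
F: W (go to A, an L position)
E: W (go to A, an L position)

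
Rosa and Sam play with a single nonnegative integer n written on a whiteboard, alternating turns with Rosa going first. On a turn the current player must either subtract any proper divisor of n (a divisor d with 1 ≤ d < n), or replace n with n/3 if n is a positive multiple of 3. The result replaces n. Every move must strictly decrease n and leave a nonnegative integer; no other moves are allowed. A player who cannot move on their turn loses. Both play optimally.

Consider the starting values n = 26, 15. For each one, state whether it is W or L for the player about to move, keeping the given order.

26: W, 15: L

Label each position W (a win for the player to move) or L (a loss). A position with no legal move is L; any other position is W exactly when some move reaches an L, and L when every move reaches a W.
n=0: no move → L
n=1: no move → L
n=2: can move to 1, which is L ⇒ W
n=3: can move to 1, which is L ⇒ W
n=4: moves to 2(W), 3(W); every one is W ⇒ L
n=5: can move to 4, which is L ⇒ W
n=6: can move to 4, which is L ⇒ W
n=7: the only move is to 6(W), a W ⇒ L
n=8: can move to 4, which is L ⇒ W
n=9: moves to 3(W), 6(W), 8(W); every one is W ⇒ L
n=10: can move to 9, which is L ⇒ W
n=11: the only move is to 10(W), a W ⇒ L
n=12: can move to 4, which is L ⇒ W
n=13: the only move is to 12(W), a W ⇒ L
n=14: can move to 7, which is L ⇒ W
n=15: moves to 5(W), 10(W), 12(W), 14(W); every one is W ⇒ L
n=16: can move to 15, which is L ⇒ W
n=17: the only move is to 16(W), a W ⇒ L
n=18: can move to 9, which is L ⇒ W
n=19: the only move is to 18(W), a W ⇒ L
n=20: can move to 15, which is L ⇒ W
n=21: can move to 7, which is L ⇒ W
n=22: can move to 11, which is L ⇒ W
n=23: the only move is to 22(W), a W ⇒ L
n=24: can move to 23, which is L ⇒ W
n=25: moves to 20(W), 24(W); every one is W ⇒ L
n=26: can move to 13, which is L ⇒ W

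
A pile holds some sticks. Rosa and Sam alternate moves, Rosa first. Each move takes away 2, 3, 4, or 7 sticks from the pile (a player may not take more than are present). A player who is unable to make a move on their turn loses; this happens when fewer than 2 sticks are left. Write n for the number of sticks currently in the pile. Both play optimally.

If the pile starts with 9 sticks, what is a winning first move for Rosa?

Remove 3, leaving 6.

Work bottom-up. With no move the player to move loses. Otherwise the position is W if at least one move leads to an L position for the opponent, and L if every move leads to a W.
n=0: no move → L
n=1: no move → L
n=2: can move to 0, which is L ⇒ W
n=3: can move to 1, which is L ⇒ W
n=4: can move to 1, which is L ⇒ W
n=5: can move to 1, which is L ⇒ W
n=6: moves to 4(W), 3(W), 2(W); every one is W ⇒ L
n=7: can move to 0, which is L ⇒ W
n=8: can move to 6, which is L ⇒ W
n=9: can move to 6, which is L ⇒ W
From 9, the L positions reachable in one move are: 6.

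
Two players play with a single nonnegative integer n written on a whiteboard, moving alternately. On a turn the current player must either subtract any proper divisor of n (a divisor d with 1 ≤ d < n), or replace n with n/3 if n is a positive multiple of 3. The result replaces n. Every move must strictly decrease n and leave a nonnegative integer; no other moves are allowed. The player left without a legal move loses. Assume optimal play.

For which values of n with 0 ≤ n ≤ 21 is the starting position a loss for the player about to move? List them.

0, 1, 4, 7, 9, 11, 13, 15, 17, 19

Use the standard recursion: the mover loses at a terminal position; elsewhere, the mover wins exactly when some move hands the opponent an L position.
n=0: no move → L
n=1: no move → L
n=2: reaches L-position 1 → W
n=3: reaches L-position 1 → W
n=4: only reaches 2(W), 3(W), all W → L
n=5: reaches L-position 4 → W
n=6: reaches L-position 4 → W
n=7: only reaches 6(W), which is W → L
n=8: reaches L-position 4 → W
n=9: only reaches 3(W), 6(W), 8(W), all W → L
n=10: reaches L-position 9 → W
n=11: only reaches 10(W), which is W → L
n=12: reaches L-position 4 → W
n=13: only reaches 12(W), which is W → L
n=14: reaches L-position 7 → W
n=15: only reaches 5(W), 10(W), 12(W), 14(W), all W → L
n=16: reaches L-position 15 → W
n=17: only reaches 16(W), which is W → L
n=18: reaches L-position 9 → W
n=19: only reaches 18(W), which is W → L
n=20: reaches L-position 15 → W
n=21: reaches L-position 7 → W
Reading off the rows marked L gives the requested list; there are 10 such values of n.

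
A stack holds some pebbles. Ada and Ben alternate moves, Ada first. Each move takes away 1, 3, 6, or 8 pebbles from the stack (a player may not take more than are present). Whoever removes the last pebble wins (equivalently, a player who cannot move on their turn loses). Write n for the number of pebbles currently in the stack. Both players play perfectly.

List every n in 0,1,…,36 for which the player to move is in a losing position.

0, 2, 4, 9, 11, 13, 18, 20, 22, 27, 29, 31, 36

Use the standard recursion: the mover loses at a terminal position; elsewhere, the mover wins exactly when some move hands the opponent an L position.
n=0: no move → L
n=1: can move to 0, which is L ⇒ W
n=2: the only move is to 1(W), a W ⇒ L
n=3: can move to 2, which is L ⇒ W
n=4: moves to 3(W), 1(W); every one is W ⇒ L
n=5: can move to 4, which is L ⇒ W
n=6: can move to 0, which is L ⇒ W
n=7: can move to 4, which is L ⇒ W
n=8: can move to 2, which is L ⇒ W
n=9: moves to 8(W), 6(W), 3(W), 1(W); every one is W ⇒ L
n=10: can move to 9, which is L ⇒ W
n=11: moves to 10(W), 8(W), 5(W), 3(W); every one is W ⇒ L
n=12: can move to 11, which is L ⇒ W
n=13: moves to 12(W), 10(W), 7(W), 5(W); every one is W ⇒ L
n=14: can move to 13, which is L ⇒ W
n=15: can move to 9, which is L ⇒ W
n=16: can move to 13, which is L ⇒ W
n=17: can move to 11, which is L ⇒ W
n=18: moves to 17(W), 15(W), 12(W), 10(W); every one is W ⇒ L
n=19: can move to 18, which is L ⇒ W
n=20: moves to 19(W), 17(W), 14(W), 12(W); every one is W ⇒ L
n=21: can move to 20, which is L ⇒ W
n=22: moves to 21(W), 19(W), 16(W), 14(W); every one is W ⇒ L
n=23: can move to 22, which is L ⇒ W
n=24: can move to 18, which is L ⇒ W
n=25: can move to 22, which is L ⇒ W
n=26: can move to 20, which is L ⇒ W
n=27: moves to 26(W), 24(W), 21(W), 19(W); every one is W ⇒ L
n=28: can move to 27, which is L ⇒ W
n=29: moves to 28(W), 26(W), 23(W), 21(W); every one is W ⇒ L
n=30: can move to 29, which is L ⇒ W
n=31: moves to 30(W), 28(W), 25(W), 23(W); every one is W ⇒ L
n=32: can move to 31, which is L ⇒ W
n=33: can move to 27, which is L ⇒ W
n=34: can move to 31, which is L ⇒ W
n=35: can move to 29, which is L ⇒ W
n=36: moves to 35(W), 33(W), 30(W), 28(W); every one is W ⇒ L
The losing starting values of n are exactly the entries labelled L in this table (13 of them).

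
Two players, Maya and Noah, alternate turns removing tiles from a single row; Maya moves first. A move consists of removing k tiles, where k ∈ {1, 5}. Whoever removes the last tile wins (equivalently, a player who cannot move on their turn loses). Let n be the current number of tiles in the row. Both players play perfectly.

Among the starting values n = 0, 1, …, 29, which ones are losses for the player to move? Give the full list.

Compute win/loss labels from the base case upward. A position with no move is L. Any other position is W if it can reach an L in one move, else L.
n=0: no move → L
n=1: W (go to 0, an L position)
n=2: L (sole option 1(W) is W)
n=3: W (go to 2, an L position)
n=4: L (sole option 3(W) is W)
n=5: W (go to 4, an L position)
n=6: L (options 5(W), 1(W) are all W)
n=7: W (go to 6, an L position)
n=8: L (options 7(W), 3(W) are all W)
n=9: W (go to 8, an L position)
n=10: L (options 9(W), 5(W) are all W)
n=11: W (go to 10, an L position)
n=12: L (options 11(W), 7(W) are all W)
n=13: W (go to 12, an L position)
n=14: L (options 13(W), 9(W) are all W)
n=15: W (go to 14, an L position)
n=16: L (options 15(W), 11(W) are all W)
n=17: W (go to 16, an L position)
n=18: L (options 17(W), 13(W) are all W)
n=19: W (go to 18, an L position)
n=20: L (options 19(W), 15(W) are all W)
n=21: W (go to 20, an L position)
n=22: L (options 21(W), 17(W) are all W)
n=23: W (go to 22, an L position)
n=24: L (options 23(W), 19(W) are all W)
n=25: W (go to 24, an L position)
n=26: L (options 25(W), 21(W) are all W)
n=27: W (go to 26, an L position)
n=28: L (options 27(W), 23(W) are all W)
n=29: W (go to 28, an L position)
The losing starting values of n are exactly the entries labelled L in this table (15 of them).

0, 2, 4, 6, 8, 10, 12, 14, 16, 18, 20, 22, 24, 26, 28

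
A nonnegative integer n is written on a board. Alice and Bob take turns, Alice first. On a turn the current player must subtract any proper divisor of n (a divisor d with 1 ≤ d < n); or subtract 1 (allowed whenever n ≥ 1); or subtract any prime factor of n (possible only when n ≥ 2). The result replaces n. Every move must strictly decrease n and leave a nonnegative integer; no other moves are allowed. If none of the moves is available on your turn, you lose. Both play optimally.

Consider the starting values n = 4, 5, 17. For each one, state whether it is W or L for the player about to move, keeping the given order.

Classify positions by backward induction: terminal positions (no move available) are L. From any other position, the mover wins iff some move reaches an L.
n=0: no move → L
n=1: reaches L-position 0 → W
n=2: reaches L-position 0 → W
n=3: reaches L-position 0 → W
n=4: only reaches 2(W), 3(W), all W → L
n=5: reaches L-position 0 → W
n=6: reaches L-position 4 → W
n=7: reaches L-position 0 → W
n=8: reaches L-position 4 → W
n=9: only reaches 6(W), 8(W), all W → L
n=10: reaches L-position 9 → W
n=11: reaches L-position 0 → W
n=12: reaches L-position 9 → W
n=13: reaches L-position 0 → W
n=14: only reaches 7(W), 12(W), 13(W), all W → L
n=15: reaches L-position 14 → W
n=16: reaches L-position 14 → W
n=17: reaches L-position 0 → W

4: L, 5: W, 17: W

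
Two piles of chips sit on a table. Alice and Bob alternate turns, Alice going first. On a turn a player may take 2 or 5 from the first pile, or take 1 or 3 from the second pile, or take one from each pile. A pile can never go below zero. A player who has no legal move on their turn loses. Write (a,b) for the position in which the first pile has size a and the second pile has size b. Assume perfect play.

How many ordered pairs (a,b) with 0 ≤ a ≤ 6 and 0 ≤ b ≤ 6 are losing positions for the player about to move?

Compute win/loss labels from the base case upward. A position with no move is L. Any other position is W if it can reach an L in one move, else L.
Every move lowers a or b (never raises either), so fill the grid row by row in increasing a, and left to right within a row: each cell's successors are then already labelled.
      b=0  b=1  b=2  b=3  b=4  b=5  b=6
a=0:    L    W    L    W    L    W    L
a=1:    L    W    L    W    L    W    L
a=2:    W    W    W    W    W    W    W
a=3:    W    L    W    L    W    L    W
a=4:    L    W    W    W    W    L    W
a=5:    W    W    W    W    W    W    W
a=6:    W    L    W    L    W    W    W
Cells with no legal move (terminal, hence L): (0,0), (1,0).
The remaining L cells, each justified by listing all of its moves:
(0,2): L (sole option (0,1)(W) is W)
(0,4): L (options (0,3)(W), (0,1)(W) are all W)
(0,6): L (options (0,5)(W), (0,3)(W) are all W)
(1,2): L (options (1,1)(W), (0,1)(W) are all W)
(1,4): L (options (1,3)(W), (1,1)(W), (0,3)(W) are all W)
(1,6): L (options (1,5)(W), (1,3)(W), (0,5)(W) are all W)
(3,1): L (options (1,1)(W), (3,0)(W), (2,0)(W) are all W)
(3,3): L (options (1,3)(W), (3,2)(W), (3,0)(W), (2,2)(W) are all W)
(3,5): L (options (1,5)(W), (3,4)(W), (3,2)(W), (2,4)(W) are all W)
(4,0): L (sole option (2,0)(W) is W)
(4,5): L (options (2,5)(W), (4,4)(W), (4,2)(W), (3,4)(W) are all W)
(6,1): L (options (4,1)(W), (1,1)(W), (6,0)(W), (5,0)(W) are all W)
(6,3): L (options (4,3)(W), (1,3)(W), (6,2)(W), (6,0)(W), (5,2)(W) are all W)
Every other cell has at least one move into one of the L cells above, so it is W.
L cells per row: a=0: 4, a=1: 4, a=2: 0, a=3: 3, a=4: 2, a=5: 0, a=6: 2; total 15.

15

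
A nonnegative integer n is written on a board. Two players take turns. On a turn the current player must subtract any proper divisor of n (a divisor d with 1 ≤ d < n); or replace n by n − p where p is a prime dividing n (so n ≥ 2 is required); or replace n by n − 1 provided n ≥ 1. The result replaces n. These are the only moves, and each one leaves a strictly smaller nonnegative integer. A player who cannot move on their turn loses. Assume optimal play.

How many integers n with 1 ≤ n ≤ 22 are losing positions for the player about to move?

Compute win/loss labels from the base case upward. A position with no move is L. Any other position is W if it can reach an L in one move, else L.
n=0: no move → L
n=1: reaches L-position 0 → W
n=2: reaches L-position 0 → W
n=3: reaches L-position 0 → W
n=4: only reaches 2(W), 3(W), all W → L
n=5: reaches L-position 0 → W
n=6: reaches L-position 4 → W
n=7: reaches L-position 0 → W
n=8: reaches L-position 4 → W
n=9: only reaches 6(W), 8(W), all W → L
n=10: reaches L-position 9 → W
n=11: reaches L-position 0 → W
n=12: reaches L-position 9 → W
n=13: reaches L-position 0 → W
n=14: only reaches 7(W), 12(W), 13(W), all W → L
n=15: reaches L-position 14 → W
n=16: reaches L-position 14 → W
n=17: reaches L-position 0 → W
n=18: reaches L-position 9 → W
n=19: reaches L-position 0 → W
n=20: only reaches 10(W), 15(W), 16(W), 18(W), 19(W), all W → L
n=21: reaches L-position 14 → W
n=22: reaches L-position 20 → W
L entries with 1 ≤ n ≤ 22 (n=0 is outside the asked range and is not counted): n = 4, 9, 14, 20; that makes 4.

4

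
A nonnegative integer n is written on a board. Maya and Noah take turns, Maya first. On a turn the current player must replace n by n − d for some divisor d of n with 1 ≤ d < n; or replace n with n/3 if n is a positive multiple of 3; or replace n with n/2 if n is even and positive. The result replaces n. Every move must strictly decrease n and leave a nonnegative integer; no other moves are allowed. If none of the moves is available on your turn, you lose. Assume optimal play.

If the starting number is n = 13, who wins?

Noah wins.

Classify positions by backward induction: terminal positions (no move available) are L. From any other position, the mover wins iff some move reaches an L.
n=0: no move → L
n=1: no move → L
n=2: →1(L), so W
n=3: →1(L), so W
n=4: →2(W), 3(W) — all W, so L
n=5: →4(L), so W
n=6: →4(L), so W
n=7: →6(W) only, which is W, so L
n=8: →4(L), so W
n=9: →3(W), 6(W), 8(W) — all W, so L
n=10: →9(L), so W
n=11: →10(W) only, which is W, so L
n=12: →4(L), so W
n=13: →12(W) only, which is W, so L
The starting position 13 is L: whatever Maya does, the opponent receives a W position.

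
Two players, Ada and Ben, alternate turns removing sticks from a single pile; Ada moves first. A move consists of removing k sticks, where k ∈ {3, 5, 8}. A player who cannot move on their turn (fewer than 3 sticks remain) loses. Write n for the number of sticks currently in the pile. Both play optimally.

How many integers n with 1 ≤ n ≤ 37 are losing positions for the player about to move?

Build the W/L table. Terminal = L. A non-terminal position is W if it has a move to some L; otherwise it is L.
n=0: no move → L
n=1: no move → L
n=2: no move → L
n=3: W (go to 0, an L position)
n=4: W (go to 1, an L position)
n=5: W (go to 2, an L position)
n=6: W (go to 1, an L position)
n=7: W (go to 2, an L position)
n=8: W (go to 0, an L position)
n=9: W (go to 1, an L position)
n=10: W (go to 2, an L position)
n=11: L (options 8(W), 6(W), 3(W) are all W)
n=12: L (options 9(W), 7(W), 4(W) are all W)
n=13: L (options 10(W), 8(W), 5(W) are all W)
n=14: W (go to 11, an L position)
n=15: W (go to 12, an L position)
n=16: W (go to 13, an L position)
n=17: W (go to 12, an L position)
n=18: W (go to 13, an L position)
n=19: W (go to 11, an L position)
n=20: W (go to 12, an L position)
n=21: W (go to 13, an L position)
n=22: L (options 19(W), 17(W), 14(W) are all W)
n=23: L (options 20(W), 18(W), 15(W) are all W)
n=24: L (options 21(W), 19(W), 16(W) are all W)
n=25: W (go to 22, an L position)
n=26: W (go to 23, an L position)
n=27: W (go to 24, an L position)
n=28: W (go to 23, an L position)
n=29: W (go to 24, an L position)
n=30: W (go to 22, an L position)
n=31: W (go to 23, an L position)
n=32: W (go to 24, an L position)
n=33: L (options 30(W), 28(W), 25(W) are all W)
n=34: L (options 31(W), 29(W), 26(W) are all W)
n=35: L (options 32(W), 30(W), 27(W) are all W)
n=36: W (go to 33, an L position)
n=37: W (go to 34, an L position)
L entries with 1 ≤ n ≤ 37 (n=0 is outside the asked range and is not counted): n = 1, 2, 11, 12, 13, 22, 23, 24, 33, 34, 35; that makes 11.

11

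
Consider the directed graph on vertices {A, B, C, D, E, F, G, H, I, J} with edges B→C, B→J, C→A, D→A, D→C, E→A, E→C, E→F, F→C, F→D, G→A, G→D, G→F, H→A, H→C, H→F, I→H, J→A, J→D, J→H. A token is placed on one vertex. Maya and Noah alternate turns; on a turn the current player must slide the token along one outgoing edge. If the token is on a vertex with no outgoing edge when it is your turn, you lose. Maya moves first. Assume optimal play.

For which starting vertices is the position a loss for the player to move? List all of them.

A, B, F, I

Compute win/loss labels from the base case upward. A position with no move is L. Any other position is W if it can reach an L in one move, else L.
Every edge goes from a vertex to one that appears earlier in the order A, C, D, F, E, H, J, B, I, G, so processing vertices in that order labels each vertex after all of its successors.
A: no outgoing edge → L
C: can move to A, which is L ⇒ W
D: can move to A, which is L ⇒ W
F: moves to D(W), C(W); every one is W ⇒ L
E: can move to F, which is L ⇒ W
H: can move to F, which is L ⇒ W
J: can move to A, which is L ⇒ W
B: moves to J(W), C(W); every one is W ⇒ L
I: the only move is to H(W), a W ⇒ L
G: can move to F, which is L ⇒ W
Reading off the rows marked L gives the requested list; there are 4 such vertices.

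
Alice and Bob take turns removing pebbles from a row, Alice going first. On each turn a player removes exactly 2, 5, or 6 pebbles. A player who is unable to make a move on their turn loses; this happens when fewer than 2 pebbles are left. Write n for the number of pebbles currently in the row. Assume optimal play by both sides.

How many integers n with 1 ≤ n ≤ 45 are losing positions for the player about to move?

17

Classify positions by backward induction: terminal positions (no move available) are L. From any other position, the mover wins iff some move reaches an L.
n=0: no move → L
n=1: no move → L
n=2: reaches L-position 0 → W
n=3: reaches L-position 1 → W
n=4: only reaches 2(W), which is W → L
n=5: reaches L-position 0 → W
n=6: reaches L-position 4 → W
n=7: reaches L-position 1 → W
n=8: only reaches 6(W), 3(W), 2(W), all W → L
n=9: reaches L-position 4 → W
n=10: reaches L-position 8 → W
n=11: only reaches 9(W), 6(W), 5(W), all W → L
n=12: only reaches 10(W), 7(W), 6(W), all W → L
n=13: reaches L-position 11 → W
n=14: reaches L-position 12 → W
n=15: only reaches 13(W), 10(W), 9(W), all W → L
n=16: reaches L-position 11 → W
n=17: reaches L-position 15 → W
n=18: reaches L-position 12 → W
n=19: only reaches 17(W), 14(W), 13(W), all W → L
n=20: reaches L-position 15 → W
n=21: reaches L-position 19 → W
n=22: only reaches 20(W), 17(W), 16(W), all W → L
n=23: only reaches 21(W), 18(W), 17(W), all W → L
n=24: reaches L-position 22 → W
n=25: reaches L-position 23 → W
n=26: only reaches 24(W), 21(W), 20(W), all W → L
n=27: reaches L-position 22 → W
n=28: reaches L-position 26 → W
n=29: reaches L-position 23 → W
n=30: only reaches 28(W), 25(W), 24(W), all W → L
n=31: reaches L-position 26 → W
n=32: reaches L-position 30 → W
n=33: only reaches 31(W), 28(W), 27(W), all W → L
n=34: only reaches 32(W), 29(W), 28(W), all W → L
n=35: reaches L-position 33 → W
n=36: reaches L-position 34 → W
n=37: only reaches 35(W), 32(W), 31(W), all W → L
n=38: reaches L-position 33 → W
n=39: reaches L-position 37 → W
n=40: reaches L-position 34 → W
n=41: only reaches 39(W), 36(W), 35(W), all W → L
n=42: reaches L-position 37 → W
n=43: reaches L-position 41 → W
n=44: only reaches 42(W), 39(W), 38(W), all W → L
n=45: only reaches 43(W), 40(W), 39(W), all W → L
L entries with 1 ≤ n ≤ 45 (n=0 is outside the asked range and is not counted): n = 1, 4, 8, 11, 12, 15, 19, 22, 23, 26, 30, 33, 34, 37, 41, 44, 45; that makes 17.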